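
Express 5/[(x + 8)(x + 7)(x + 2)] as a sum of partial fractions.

Using cover-up method: P = 5/6, Q = -1, R = 1/6
Result: (5/6)/(x + 8) - 1/(x + 7) + (1/6)/(x + 2)


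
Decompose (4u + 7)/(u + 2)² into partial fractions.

(4u + 7) = A(u + 2) + B. At u = -2: B = 4·(-2) + 7 = -1. Coeff of u: A = 4
Result: 4/(u + 2) - 1/(u + 2)²


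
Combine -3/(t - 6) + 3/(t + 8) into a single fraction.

Common denominator (t - 6)(t + 8). Numerator: -3(t + 8) + 3(t - 6) = (-3t - 24) + (3t - 18) = -42
Result: (-42)/[(t - 6)(t + 8)]


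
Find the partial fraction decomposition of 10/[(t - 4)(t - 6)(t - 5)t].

Using Heaviside cover-up: (5/4)/(t - 4) + (5/6)/(t - 6) - 2/(t - 5) - (1/12)/t


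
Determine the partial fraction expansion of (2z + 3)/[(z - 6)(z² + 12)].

At z=6: α = (2·6 + 3)/(6² + 12) = 5/16. β = -α = -5/16, γ = 2 - 6·α = 1/8
Result: (5/16)/(z - 6) - ((5/16)z - 1/8)/(z² + 12)


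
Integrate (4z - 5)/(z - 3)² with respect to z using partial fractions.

Decompose: P = 4, Q = 4·3 - 5 = 7, so (4z - 5)/(z - 3)² = 4/(z - 3) + 7/(z - 3)². Integrate: ∫ P/(z - 3) dz = 4 ln|(z - 3)|; ∫ Q/(z - 3)² dz = -7/(z - 3). Sum: 4 ln|(z - 3)| - 7/(z - 3) + C


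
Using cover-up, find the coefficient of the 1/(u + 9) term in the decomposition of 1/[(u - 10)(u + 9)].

Cover (u + 9), set u=-9: 1/((u - 10) at u=-9) = 1/(-19) = -1/19


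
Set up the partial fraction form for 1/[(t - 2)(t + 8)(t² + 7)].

Two linear + quadratic: A/(t - 2) + B/(t + 8) + (Ct + D)/(t² + 7)


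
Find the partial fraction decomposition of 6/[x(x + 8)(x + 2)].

Using cover-up method: A = 3/8, B = 1/8, C = -1/2
Result: (3/8)/x + (1/8)/(x + 8) - (1/2)/(x + 2)


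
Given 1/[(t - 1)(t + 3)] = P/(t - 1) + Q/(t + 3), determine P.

Cover-up at t = 1: P = 1/(1 + 3) = 1/4


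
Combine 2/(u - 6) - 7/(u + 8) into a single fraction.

Common denominator (u - 6)(u + 8). Numerator: 2(u + 8) - 7(u - 6) = (2u + 16) - (7u - 42) = -5u + 58
Result: (-5u + 58)/[(u - 6)(u + 8)]


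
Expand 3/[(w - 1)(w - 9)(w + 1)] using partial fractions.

Using cover-up method: A = -3/16, B = 3/80, C = 3/20
Result: (-3/16)/(w - 1) + (3/80)/(w - 9) + (3/20)/(w + 1)


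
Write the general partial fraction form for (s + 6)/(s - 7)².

Repeated linear factor: α/(s - 7) + β/(s - 7)²


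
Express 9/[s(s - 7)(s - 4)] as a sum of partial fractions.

Using cover-up method: A = 9/28, B = 3/7, C = -3/4
Result: (9/28)/s + (3/7)/(s - 7) - (3/4)/(s - 4)


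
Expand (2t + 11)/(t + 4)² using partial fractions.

(2t + 11) = α(t + 4) + β. At t = -4: β = 2·(-4) + 11 = 3. Coeff of t: α = 2
Result: 2/(t + 4) + 3/(t + 4)²


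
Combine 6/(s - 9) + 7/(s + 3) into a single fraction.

Common denominator (s - 9)(s + 3). Numerator: 6(s + 3) + 7(s - 9) = (6s + 18) + (7s - 63) = 13s - 45
Result: (13s - 45)/[(s - 9)(s + 3)]


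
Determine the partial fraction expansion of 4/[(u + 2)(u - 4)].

4/(u + 2)(u - 4) = A/(u + 2) + B/(u - 4). A = 4/(-2 - 4) = -2/3, B = 4/(4 + 2) = 2/3
Result: (-2/3)/(u + 2) + (2/3)/(u - 4)


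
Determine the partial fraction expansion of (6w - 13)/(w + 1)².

(6w - 13) = A(w + 1) + B. At w = -1: B = 6·(-1) - 13 = -19. Coeff of w: A = 6
Result: 6/(w + 1) - 19/(w + 1)²


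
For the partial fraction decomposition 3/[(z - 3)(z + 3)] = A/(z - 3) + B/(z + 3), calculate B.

Cover-up at z = -3: B = 3/(-3 - 3) = -3/6 = -1/2


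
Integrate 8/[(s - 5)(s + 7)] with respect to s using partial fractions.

Decompose: 8/[(s - 5)(s + 7)] = (2/3)/(s - 5) - (2/3)/(s + 7). Integrate each term: (2/3) ln|(s - 5)| - (2/3) ln|(s + 7)| + C


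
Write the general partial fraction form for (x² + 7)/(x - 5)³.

Repeated linear factor (power 3): α/(x - 5) + β/(x - 5)² + γ/(x - 5)³


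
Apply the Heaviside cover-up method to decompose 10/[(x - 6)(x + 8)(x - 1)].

Cover (x - 6), x=6: α = 10/[(6 + 8)(6 - 1)] = 1/7. Cover (x + 8), x=-8: β = 10/[(-8 - 6)(-8 - 1)] = 5/63. Cover (x - 1), x=1: γ = 10/[(1 - 6)(1 + 8)] = -2/9.
Result: (1/7)/(x - 6) + (5/63)/(x + 8) - (2/9)/(x - 1)


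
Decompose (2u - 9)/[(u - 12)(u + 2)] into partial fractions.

At u=12: P = (2·12 - 9)/(12 + 2) = 15/14. At u=-2: Q = (2·(-2) - 9)/(-2 - 12) = 13/14
Result: (15/14)/(u - 12) + (13/14)/(u + 2)


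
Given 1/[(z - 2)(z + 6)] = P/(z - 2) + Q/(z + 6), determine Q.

Cover-up at z = -6: Q = 1/(-6 - 2) = -1/8


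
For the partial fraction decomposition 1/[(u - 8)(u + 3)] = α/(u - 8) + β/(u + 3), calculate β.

Cover-up at u = -3: β = 1/(-3 - 8) = -1/11


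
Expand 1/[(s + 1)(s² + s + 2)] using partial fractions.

Cover-up at s = -1: α = 1/((-1)² + 1·(-1) + 2) = 1/2. Then β = -α = -1/2, γ = -α·(1 - 1) = 0
Result: (1/2)/(s + 1) - ((1/2)s)/(s² + s + 2)


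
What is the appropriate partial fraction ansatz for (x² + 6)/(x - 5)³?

Repeated linear factor (power 3): P/(x - 5) + Q/(x - 5)² + R/(x - 5)³


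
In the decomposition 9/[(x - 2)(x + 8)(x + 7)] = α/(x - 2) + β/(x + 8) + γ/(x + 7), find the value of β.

Cover-up at x = -8: β = 9/[(-8 - 2)(-8 + 7)] = 9/[(-10)(-1)] = 9/10


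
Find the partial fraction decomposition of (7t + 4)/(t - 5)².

(7t + 4) = α(t - 5) + β. At t = 5: β = 7·5 + 4 = 39. Coeff of t: α = 7
Result: 7/(t - 5) + 39/(t - 5)²


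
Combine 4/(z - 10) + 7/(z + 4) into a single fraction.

Common denominator (z - 10)(z + 4). Numerator: 4(z + 4) + 7(z - 10) = (4z + 16) + (7z - 70) = 11z - 54
Result: (11z - 54)/[(z - 10)(z + 4)]


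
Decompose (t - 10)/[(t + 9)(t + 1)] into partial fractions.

At t=-9: α = (1·(-9) - 10)/(-9 + 1) = 19/8. At t=-1: β = (1·(-1) - 10)/(-1 + 9) = -11/8
Result: (19/8)/(t + 9) - (11/8)/(t + 1)


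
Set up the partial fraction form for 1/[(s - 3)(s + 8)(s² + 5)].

Two linear + quadratic: P/(s - 3) + Q/(s + 8) + (Rs + S)/(s² + 5)


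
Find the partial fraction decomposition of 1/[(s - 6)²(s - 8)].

Cover-up at s=8: γ = 1/(8 - 6)² = 1/4. Cover-up at s=6: β = 1/(6 - 8) = -1/2. Comparing s² coeff: α = -γ = -1/4
Result: (-1/4)/(s - 6) - (1/2)/(s - 6)² + (1/4)/(s - 8)


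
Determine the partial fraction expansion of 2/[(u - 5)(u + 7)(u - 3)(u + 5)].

Using Heaviside cover-up: (1/120)/(u - 5) - (1/120)/(u + 7) - (1/80)/(u - 3) + (1/80)/(u + 5)


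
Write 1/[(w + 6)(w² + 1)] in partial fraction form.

Cover-up at w = -6: P = 1/((-6)² + 1) = 1/37. Then Q = -P = -1/37, R = -P·(0 - 6) = 6/37
Result: (1/37)/(w + 6) - ((1/37)w - 6/37)/(w² + 1)


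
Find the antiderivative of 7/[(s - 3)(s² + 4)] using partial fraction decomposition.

Cover-up at s=3: P = 7/(3²+4) = 7/13. Coeff matching: Q = -7/13, R = -21/13. Decomposition: (7/13)/(s - 3) - ((7/13)s + 21/13)/(s² + 4). Integrate: linear → ln, quadratic → (1/2)ln + arctan: (7/13) ln|(s - 3)| - (7/26) ln(s² + 4) - (21/26) arctan(s/2) + C


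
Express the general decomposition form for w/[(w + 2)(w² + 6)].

Linear + irreducible quadratic: α/(w + 2) + (βw + γ)/(w² + 6)


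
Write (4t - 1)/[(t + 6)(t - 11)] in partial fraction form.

At t=-6: A = (4·(-6) - 1)/(-6 - 11) = 25/17. At t=11: B = (4·11 - 1)/(11 + 6) = 43/17
Result: (25/17)/(t + 6) + (43/17)/(t - 11)


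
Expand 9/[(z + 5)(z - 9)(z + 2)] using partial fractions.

Using cover-up method: α = 3/14, β = 9/154, γ = -3/11
Result: (3/14)/(z + 5) + (9/154)/(z - 9) - (3/11)/(z + 2)


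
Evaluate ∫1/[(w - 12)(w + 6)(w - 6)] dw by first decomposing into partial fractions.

Cover-up: α = 1/108, β = 1/216, γ = -1/72. Decomposition: (1/108)/(w - 12) + (1/216)/(w + 6) - (1/72)/(w - 6). Integrate each term: (1/108) ln|(w - 12)| + (1/216) ln|(w + 6)| - (1/72) ln|(w - 6)| + C


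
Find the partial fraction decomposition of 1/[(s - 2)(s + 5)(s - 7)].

Using cover-up method: A = -1/35, B = 1/84, C = 1/60
Result: (-1/35)/(s - 2) + (1/84)/(s + 5) + (1/60)/(s - 7)


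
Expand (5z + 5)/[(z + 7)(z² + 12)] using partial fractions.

At z=-7: α = (5·(-7) + 5)/((-7)² + 12) = -30/61. β = -α = 30/61, γ = 5 - (-7)·α = 95/61
Result: (-30/61)/(z + 7) + ((30/61)z + 95/61)/(z² + 12)


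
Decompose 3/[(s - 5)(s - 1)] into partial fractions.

3/(s - 5)(s - 1) = P/(s - 5) + Q/(s - 1). P = 3/(5 - 1) = 3/4, Q = 3/(1 - 5) = -3/4
Result: (3/4)/(s - 5) - (3/4)/(s - 1)


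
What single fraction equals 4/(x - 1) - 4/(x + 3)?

Common denominator (x - 1)(x + 3). Numerator: 4(x + 3) - 4(x - 1) = (4x + 12) - (4x - 4) = 16
Result: (16)/[(x - 1)(x + 3)]


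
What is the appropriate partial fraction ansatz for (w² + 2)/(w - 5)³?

Repeated linear factor (power 3): P/(w - 5) + Q/(w - 5)² + R/(w - 5)³


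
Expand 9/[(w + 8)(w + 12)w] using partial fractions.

Using cover-up method: A = -9/32, B = 3/16, C = 3/32
Result: (-9/32)/(w + 8) + (3/16)/(w + 12) + (3/32)/w


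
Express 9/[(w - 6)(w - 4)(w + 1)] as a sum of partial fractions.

Using cover-up method: P = 9/14, Q = -9/10, R = 9/35
Result: (9/14)/(w - 6) - (9/10)/(w - 4) + (9/35)/(w + 1)


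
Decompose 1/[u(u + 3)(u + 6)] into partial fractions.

Using cover-up method: A = 1/18, B = -1/9, C = 1/18
Result: (1/18)/u - (1/9)/(u + 3) + (1/18)/(u + 6)


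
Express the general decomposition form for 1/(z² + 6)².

Repeated quadratic factor: (Pz + Q)/(z² + 6) + (Rz + S)/(z² + 6)²


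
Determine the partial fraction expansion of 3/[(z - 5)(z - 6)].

3/(z - 5)(z - 6) = P/(z - 5) + Q/(z - 6). P = 3/(5 - 6) = -3, Q = 3/(6 - 5) = 3
Result: -3/(z - 5) + 3/(z - 6)


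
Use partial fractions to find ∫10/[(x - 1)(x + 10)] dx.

Decompose: 10/[(x - 1)(x + 10)] = (10/11)/(x - 1) - (10/11)/(x + 10). Integrate each term: (10/11) ln|(x - 1)| - (10/11) ln|(x + 10)| + C


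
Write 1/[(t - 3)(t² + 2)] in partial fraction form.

Cover-up at t = 3: P = 1/(3² + 2) = 1/11. Then Q = -P = -1/11, R = -P·(0 + 3) = -3/11
Result: (1/11)/(t - 3) - ((1/11)t + 3/11)/(t² + 2)


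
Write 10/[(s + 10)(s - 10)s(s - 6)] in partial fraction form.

Using Heaviside cover-up: (-1/320)/(s + 10) + (1/80)/(s - 10) + (1/60)/s - (5/192)/(s - 6)


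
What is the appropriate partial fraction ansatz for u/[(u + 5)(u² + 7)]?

Linear + irreducible quadratic: P/(u + 5) + (Qu + R)/(u² + 7)


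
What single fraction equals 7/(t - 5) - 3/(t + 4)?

Common denominator (t - 5)(t + 4). Numerator: 7(t + 4) - 3(t - 5) = (7t + 28) - (3t - 15) = 4t + 43
Result: (4t + 43)/[(t - 5)(t + 4)]


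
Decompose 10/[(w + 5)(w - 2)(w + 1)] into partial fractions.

Using cover-up method: P = 5/14, Q = 10/21, R = -5/6
Result: (5/14)/(w + 5) + (10/21)/(w - 2) - (5/6)/(w + 1)


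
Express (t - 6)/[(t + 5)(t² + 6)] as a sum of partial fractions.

At t=-5: α = (1·(-5) - 6)/((-5)² + 6) = -11/31. β = -α = 11/31, γ = 1 - (-5)·α = -24/31
Result: (-11/31)/(t + 5) + ((11/31)t - 24/31)/(t² + 6)


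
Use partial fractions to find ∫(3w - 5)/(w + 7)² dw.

Decompose: α = 3, β = 3·(-7) - 5 = -26, so (3w - 5)/(w + 7)² = 3/(w + 7) - 26/(w + 7)². Integrate: ∫ α/(w + 7) dw = 3 ln|(w + 7)|; ∫ β/(w + 7)² dw = 26/(w + 7). Sum: 3 ln|(w + 7)| + 26/(w + 7) + C


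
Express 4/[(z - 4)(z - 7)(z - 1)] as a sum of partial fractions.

Using cover-up method: A = -4/9, B = 2/9, C = 2/9
Result: (-4/9)/(z - 4) + (2/9)/(z - 7) + (2/9)/(z - 1)


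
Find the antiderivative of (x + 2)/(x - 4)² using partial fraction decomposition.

Decompose: A = 1, B = 1·4 + 2 = 6, so (x + 2)/(x - 4)² = 1/(x - 4) + 6/(x - 4)². Integrate: ∫ A/(x - 4) dx = ln|(x - 4)|; ∫ B/(x - 4)² dx = -6/(x - 4). Sum: ln|(x - 4)| - 6/(x - 4) + C


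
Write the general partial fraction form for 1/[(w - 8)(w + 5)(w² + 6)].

Two linear + quadratic: P/(w - 8) + Q/(w + 5) + (Rw + S)/(w² + 6)


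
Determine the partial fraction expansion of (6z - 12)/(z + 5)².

(6z - 12) = A(z + 5) + B. At z = -5: B = 6·(-5) - 12 = -42. Coeff of z: A = 6
Result: 6/(z + 5) - 42/(z + 5)²


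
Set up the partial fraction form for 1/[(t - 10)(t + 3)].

Distinct linear factors: α/(t - 10) + β/(t + 3)


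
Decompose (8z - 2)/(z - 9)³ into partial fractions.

(8z - 2) = P(z - 9)² + Q(z - 9) + R. At z = 9: R = 8·9 - 2 = 70. Coefficients: P = 0, Q = 8
Result: 8/(z - 9)² + 70/(z - 9)³


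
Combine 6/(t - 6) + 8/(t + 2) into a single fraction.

Common denominator (t - 6)(t + 2). Numerator: 6(t + 2) + 8(t - 6) = (6t + 12) + (8t - 48) = 14t - 36
Result: (14t - 36)/[(t - 6)(t + 2)]


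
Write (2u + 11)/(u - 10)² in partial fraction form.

(2u + 11) = α(u - 10) + β. At u = 10: β = 2·10 + 11 = 31. Coeff of u: α = 2
Result: 2/(u - 10) + 31/(u - 10)²


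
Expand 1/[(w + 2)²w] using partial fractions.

Cover-up at w=0: C = 1/(0 + 2)² = 1/4. Cover-up at w=-2: B = 1/(-2 - 0) = -1/2. Comparing w² coeff: A = -C = -1/4
Result: (-1/4)/(w + 2) - (1/2)/(w + 2)² + (1/4)/w


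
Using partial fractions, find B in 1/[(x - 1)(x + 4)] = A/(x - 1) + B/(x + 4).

Cover-up at x = -4: B = 1/(-4 - 1) = -1/5


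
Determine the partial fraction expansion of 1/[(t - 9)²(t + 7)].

Cover-up at t=-7: R = 1/(-7 - 9)² = 1/256. Cover-up at t=9: Q = 1/(9 + 7) = 1/16. Comparing t² coeff: P = -R = -1/256
Result: (-1/256)/(t - 9) + (1/16)/(t - 9)² + (1/256)/(t + 7)


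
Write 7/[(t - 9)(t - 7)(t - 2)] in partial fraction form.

Using cover-up method: α = 1/2, β = -7/10, γ = 1/5
Result: (1/2)/(t - 9) - (7/10)/(t - 7) + (1/5)/(t - 2)


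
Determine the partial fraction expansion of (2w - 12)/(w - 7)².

(2w - 12) = α(w - 7) + β. At w = 7: β = 2·7 - 12 = 2. Coeff of w: α = 2
Result: 2/(w - 7) + 2/(w - 7)²


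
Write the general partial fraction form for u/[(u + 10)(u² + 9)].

Linear + irreducible quadratic: A/(u + 10) + (Bu + C)/(u² + 9)


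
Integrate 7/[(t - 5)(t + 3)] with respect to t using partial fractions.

Decompose: 7/[(t - 5)(t + 3)] = (7/8)/(t - 5) - (7/8)/(t + 3). Integrate each term: (7/8) ln|(t - 5)| - (7/8) ln|(t + 3)| + C


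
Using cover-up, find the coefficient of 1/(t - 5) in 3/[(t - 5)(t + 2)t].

Cover (t - 5), set t=5: 3/[(5 + 2)(5 - 0)] = 3/35


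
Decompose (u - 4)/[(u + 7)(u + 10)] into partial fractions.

At u=-7: A = (1·(-7) - 4)/(-7 + 10) = -11/3. At u=-10: B = (1·(-10) - 4)/(-10 + 7) = 14/3
Result: (-11/3)/(u + 7) + (14/3)/(u + 10)


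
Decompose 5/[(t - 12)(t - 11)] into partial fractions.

5/(t - 12)(t - 11) = α/(t - 12) + β/(t - 11). α = 5/(12 - 11) = 5, β = 5/(11 - 12) = -5
Result: 5/(t - 12) - 5/(t - 11)


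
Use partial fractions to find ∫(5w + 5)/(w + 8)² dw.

Decompose: A = 5, B = 5·(-8) + 5 = -35, so (5w + 5)/(w + 8)² = 5/(w + 8) - 35/(w + 8)². Integrate: ∫ A/(w + 8) dw = 5 ln|(w + 8)|; ∫ B/(w + 8)² dw = 35/(w + 8). Sum: 5 ln|(w + 8)| + 35/(w + 8) + C


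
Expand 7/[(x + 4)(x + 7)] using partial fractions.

7/(x + 4)(x + 7) = α/(x + 4) + β/(x + 7). α = 7/(-4 + 7) = 7/3, β = 7/(-7 + 4) = -7/3
Result: (7/3)/(x + 4) - (7/3)/(x + 7)


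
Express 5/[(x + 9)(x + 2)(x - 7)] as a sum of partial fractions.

Using cover-up method: P = 5/112, Q = -5/63, R = 5/144
Result: (5/112)/(x + 9) - (5/63)/(x + 2) + (5/144)/(x - 7)


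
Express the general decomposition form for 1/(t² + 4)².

Repeated quadratic factor: (Pt + Q)/(t² + 4) + (Rt + S)/(t² + 4)²


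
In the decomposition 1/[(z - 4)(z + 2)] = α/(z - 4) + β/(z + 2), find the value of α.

Cover-up at z = 4: α = 1/(4 + 2) = 1/6


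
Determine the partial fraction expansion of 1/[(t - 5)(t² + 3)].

Cover-up at t = 5: α = 1/(5² + 3) = 1/28. Then β = -α = -1/28, γ = -α·(0 + 5) = -5/28
Result: (1/28)/(t - 5) - ((1/28)t + 5/28)/(t² + 3)


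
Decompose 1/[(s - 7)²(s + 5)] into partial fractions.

Cover-up at s=-5: C = 1/(-5 - 7)² = 1/144. Cover-up at s=7: B = 1/(7 + 5) = 1/12. Comparing s² coeff: A = -C = -1/144
Result: (-1/144)/(s - 7) + (1/12)/(s - 7)² + (1/144)/(s + 5)


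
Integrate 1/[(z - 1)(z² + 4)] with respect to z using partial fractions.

Cover-up at z=1: A = 1/(1²+4) = 1/5. Coeff matching: B = -1/5, C = -1/5. Decomposition: (1/5)/(z - 1) - ((1/5)z + 1/5)/(z² + 4). Integrate: linear → ln, quadratic → (1/2)ln + arctan: (1/5) ln|(z - 1)| - (1/10) ln(z² + 4) - (1/10) arctan(z/2) + C


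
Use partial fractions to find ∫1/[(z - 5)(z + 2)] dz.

Decompose: 1/[(z - 5)(z + 2)] = (1/7)/(z - 5) - (1/7)/(z + 2). Integrate each term: (1/7) ln|(z - 5)| - (1/7) ln|(z + 2)| + C


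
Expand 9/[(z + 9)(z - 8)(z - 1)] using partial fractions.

Using cover-up method: α = 9/170, β = 9/119, γ = -9/70
Result: (9/170)/(z + 9) + (9/119)/(z - 8) - (9/70)/(z - 1)


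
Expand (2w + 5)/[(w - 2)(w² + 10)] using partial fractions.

At w=2: A = (2·2 + 5)/(2² + 10) = 9/14. B = -A = -9/14, C = 2 - 2·A = 5/7
Result: (9/14)/(w - 2) - ((9/14)w - 5/7)/(w² + 10)


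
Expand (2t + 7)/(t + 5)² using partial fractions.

(2t + 7) = P(t + 5) + Q. At t = -5: Q = 2·(-5) + 7 = -3. Coeff of t: P = 2
Result: 2/(t + 5) - 3/(t + 5)²


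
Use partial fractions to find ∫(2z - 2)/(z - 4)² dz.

Decompose: P = 2, Q = 2·4 - 2 = 6, so (2z - 2)/(z - 4)² = 2/(z - 4) + 6/(z - 4)². Integrate: ∫ P/(z - 4) dz = 2 ln|(z - 4)|; ∫ Q/(z - 4)² dz = -6/(z - 4). Sum: 2 ln|(z - 4)| - 6/(z - 4) + C


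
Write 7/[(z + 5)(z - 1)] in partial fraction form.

7/(z + 5)(z - 1) = α/(z + 5) + β/(z - 1). α = 7/(-5 - 1) = -7/6, β = 7/(1 + 5) = 7/6
Result: (-7/6)/(z + 5) + (7/6)/(z - 1)


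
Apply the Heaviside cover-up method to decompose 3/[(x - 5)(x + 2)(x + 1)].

Cover (x - 5), x=5: P = 3/[(5 + 2)(5 + 1)] = 1/14. Cover (x + 2), x=-2: Q = 3/[(-2 - 5)(-2 + 1)] = 3/7. Cover (x + 1), x=-1: R = 3/[(-1 - 5)(-1 + 2)] = -1/2.
Result: (1/14)/(x - 5) + (3/7)/(x + 2) - (1/2)/(x + 1)


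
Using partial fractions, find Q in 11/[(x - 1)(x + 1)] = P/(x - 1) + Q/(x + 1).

Cover-up at x = -1: Q = 11/(-1 - 1) = -11/2


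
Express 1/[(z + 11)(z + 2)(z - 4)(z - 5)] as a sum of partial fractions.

Using Heaviside cover-up: (-1/2160)/(z + 11) + (1/378)/(z + 2) - (1/90)/(z - 4) + (1/112)/(z - 5)


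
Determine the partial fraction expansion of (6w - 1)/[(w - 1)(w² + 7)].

At w=1: A = (6·1 - 1)/(1² + 7) = 5/8. B = -A = -5/8, C = 6 - 1·A = 43/8
Result: (5/8)/(w - 1) - ((5/8)w - 43/8)/(w² + 7)


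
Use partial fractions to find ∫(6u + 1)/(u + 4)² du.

Decompose: A = 6, B = 6·(-4) + 1 = -23, so (6u + 1)/(u + 4)² = 6/(u + 4) - 23/(u + 4)². Integrate: ∫ A/(u + 4) du = 6 ln|(u + 4)|; ∫ B/(u + 4)² du = 23/(u + 4). Sum: 6 ln|(u + 4)| + 23/(u + 4) + C


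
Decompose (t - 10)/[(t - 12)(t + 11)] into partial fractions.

At t=12: α = (1·12 - 10)/(12 + 11) = 2/23. At t=-11: β = (1·(-11) - 10)/(-11 - 12) = 21/23
Result: (2/23)/(t - 12) + (21/23)/(t + 11)


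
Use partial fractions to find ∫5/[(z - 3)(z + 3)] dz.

Decompose: 5/[(z - 3)(z + 3)] = (5/6)/(z - 3) - (5/6)/(z + 3). Integrate each term: (5/6) ln|(z - 3)| - (5/6) ln|(z + 3)| + C


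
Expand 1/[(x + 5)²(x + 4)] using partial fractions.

Cover-up at x=-4: R = 1/(-4 + 5)² = 1. Cover-up at x=-5: Q = 1/(-5 + 4) = -1. Comparing x² coeff: P = -R = -1
Result: -1/(x + 5) - 1/(x + 5)² + 1/(x + 4)


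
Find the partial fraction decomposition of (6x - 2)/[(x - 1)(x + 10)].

At x=1: α = (6·1 - 2)/(1 + 10) = 4/11. At x=-10: β = (6·(-10) - 2)/(-10 - 1) = 62/11
Result: (4/11)/(x - 1) + (62/11)/(x + 10)


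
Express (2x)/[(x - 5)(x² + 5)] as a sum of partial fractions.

At x=5: P = (2·5 + 0)/(5² + 5) = 1/3. Q = -P = -1/3, R = 2 - 5·P = 1/3
Result: (1/3)/(x - 5) - ((1/3)x - 1/3)/(x² + 5)


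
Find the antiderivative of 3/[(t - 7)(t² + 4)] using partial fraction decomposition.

Cover-up at t=7: P = 3/(7²+4) = 3/53. Coeff matching: Q = -3/53, R = -21/53. Decomposition: (3/53)/(t - 7) - ((3/53)t + 21/53)/(t² + 4). Integrate: linear → ln, quadratic → (1/2)ln + arctan: (3/53) ln|(t - 7)| - (3/106) ln(t² + 4) - (21/106) arctan(t/2) + C


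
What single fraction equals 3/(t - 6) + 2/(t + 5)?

Common denominator (t - 6)(t + 5). Numerator: 3(t + 5) + 2(t - 6) = (3t + 15) + (2t - 12) = 5t + 3
Result: (5t + 3)/[(t - 6)(t + 5)]


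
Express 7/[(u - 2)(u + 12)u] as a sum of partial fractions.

Using cover-up method: P = 1/4, Q = 1/24, R = -7/24
Result: (1/4)/(u - 2) + (1/24)/(u + 12) - (7/24)/u


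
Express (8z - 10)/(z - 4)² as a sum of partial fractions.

(8z - 10) = A(z - 4) + B. At z = 4: B = 8·4 - 10 = 22. Coeff of z: A = 8
Result: 8/(z - 4) + 22/(z - 4)²


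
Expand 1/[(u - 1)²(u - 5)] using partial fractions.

Cover-up at u=5: C = 1/(5 - 1)² = 1/16. Cover-up at u=1: B = 1/(1 - 5) = -1/4. Comparing u² coeff: A = -C = -1/16
Result: (-1/16)/(u - 1) - (1/4)/(u - 1)² + (1/16)/(u - 5)


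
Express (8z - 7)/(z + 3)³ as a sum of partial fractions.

(8z - 7) = P(z + 3)² + Q(z + 3) + R. At z = -3: R = 8·(-3) - 7 = -31. Coefficients: P = 0, Q = 8
Result: 8/(z + 3)² - 31/(z + 3)³


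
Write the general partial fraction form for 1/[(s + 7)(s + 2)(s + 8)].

Three distinct linear factors: A/(s + 7) + B/(s + 2) + C/(s + 8)


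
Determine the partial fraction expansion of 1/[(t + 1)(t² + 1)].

Cover-up at t = -1: P = 1/((-1)² + 1) = 1/2. Then Q = -P = -1/2, R = -P·(0 - 1) = 1/2
Result: (1/2)/(t + 1) - ((1/2)t - 1/2)/(t² + 1)


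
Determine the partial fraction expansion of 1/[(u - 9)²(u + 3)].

Cover-up at u=-3: γ = 1/(-3 - 9)² = 1/144. Cover-up at u=9: β = 1/(9 + 3) = 1/12. Comparing u² coeff: α = -γ = -1/144
Result: (-1/144)/(u - 9) + (1/12)/(u - 9)² + (1/144)/(u + 3)


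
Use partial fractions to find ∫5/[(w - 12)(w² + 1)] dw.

Cover-up at w=12: α = 5/(12²+1) = 1/29. Coeff matching: β = -1/29, γ = -12/29. Decomposition: (1/29)/(w - 12) - ((1/29)w + 12/29)/(w² + 1). Integrate: linear → ln, quadratic → (1/2)ln + arctan: (1/29) ln|(w - 12)| - (1/58) ln(w² + 1) - (12/29) arctan(w) + C


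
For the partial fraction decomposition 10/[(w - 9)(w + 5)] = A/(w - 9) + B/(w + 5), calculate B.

Cover-up at w = -5: B = 10/(-5 - 9) = -10/14 = -5/7


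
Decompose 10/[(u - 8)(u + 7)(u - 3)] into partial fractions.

Using cover-up method: α = 2/15, β = 1/15, γ = -1/5
Result: (2/15)/(u - 8) + (1/15)/(u + 7) - (1/5)/(u - 3)


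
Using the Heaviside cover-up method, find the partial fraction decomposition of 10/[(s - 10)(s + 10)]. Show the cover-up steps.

Cover (s - 10): set s=10, get A = 10/(10 + 10) = 1/2. Cover (s + 10): set s=-10, get B = 10/(-10 - 10) = -1/2.
Result: (1/2)/(s - 10) - (1/2)/(s + 10)


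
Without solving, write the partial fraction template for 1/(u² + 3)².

Repeated quadratic factor: (αu + β)/(u² + 3) + (γu + δ)/(u² + 3)²


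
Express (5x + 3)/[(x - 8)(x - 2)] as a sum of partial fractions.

At x=8: α = (5·8 + 3)/(8 - 2) = 43/6. At x=2: β = (5·2 + 3)/(2 - 8) = -13/6
Result: (43/6)/(x - 8) - (13/6)/(x - 2)


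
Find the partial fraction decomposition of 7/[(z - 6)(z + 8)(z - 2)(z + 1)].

Using Heaviside cover-up: (1/56)/(z - 6) - (1/140)/(z + 8) - (7/120)/(z - 2) + (1/21)/(z + 1)


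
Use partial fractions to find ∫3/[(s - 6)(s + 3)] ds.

Decompose: 3/[(s - 6)(s + 3)] = (1/3)/(s - 6) - (1/3)/(s + 3). Integrate each term: (1/3) ln|(s - 6)| - (1/3) ln|(s + 3)| + C


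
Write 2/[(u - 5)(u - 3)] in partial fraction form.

2/(u - 5)(u - 3) = P/(u - 5) + Q/(u - 3). P = 2/(5 - 3) = 1, Q = 2/(3 - 5) = -1
Result: 1/(u - 5) - 1/(u - 3)


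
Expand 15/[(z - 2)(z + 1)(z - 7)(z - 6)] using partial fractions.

Using Heaviside cover-up: (1/4)/(z - 2) - (5/56)/(z + 1) + (3/8)/(z - 7) - (15/28)/(z - 6)


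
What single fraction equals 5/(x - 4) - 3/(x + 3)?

Common denominator (x - 4)(x + 3). Numerator: 5(x + 3) - 3(x - 4) = (5x + 15) - (3x - 12) = 2x + 27
Result: (2x + 27)/[(x - 4)(x + 3)]


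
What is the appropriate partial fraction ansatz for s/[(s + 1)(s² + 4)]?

Linear + irreducible quadratic: α/(s + 1) + (βs + γ)/(s² + 4)


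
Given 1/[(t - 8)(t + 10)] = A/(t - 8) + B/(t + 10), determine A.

Cover-up at t = 8: A = 1/(8 + 10) = 1/18


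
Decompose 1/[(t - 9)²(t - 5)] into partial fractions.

Cover-up at t=5: γ = 1/(5 - 9)² = 1/16. Cover-up at t=9: β = 1/(9 - 5) = 1/4. Comparing t² coeff: α = -γ = -1/16
Result: (-1/16)/(t - 9) + (1/4)/(t - 9)² + (1/16)/(t - 5)


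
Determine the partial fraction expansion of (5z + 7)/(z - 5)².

(5z + 7) = α(z - 5) + β. At z = 5: β = 5·5 + 7 = 32. Coeff of z: α = 5
Result: 5/(z - 5) + 32/(z - 5)²


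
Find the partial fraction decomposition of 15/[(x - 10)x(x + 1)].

Using cover-up method: α = 3/22, β = -3/2, γ = 15/11
Result: (3/22)/(x - 10) - (3/2)/x + (15/11)/(x + 1)


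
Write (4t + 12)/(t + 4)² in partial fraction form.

(4t + 12) = α(t + 4) + β. At t = -4: β = 4·(-4) + 12 = -4. Coeff of t: α = 4
Result: 4/(t + 4) - 4/(t + 4)²


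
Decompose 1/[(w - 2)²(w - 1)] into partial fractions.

Cover-up at w=1: C = 1/(1 - 2)² = 1. Cover-up at w=2: B = 1/(2 - 1) = 1. Comparing w² coeff: A = -C = -1
Result: -1/(w - 2) + 1/(w - 2)² + 1/(w - 1)


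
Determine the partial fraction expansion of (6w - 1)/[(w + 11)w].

At w=-11: A = (6·(-11) - 1)/(-11 - 0) = 67/11. At w=0: B = (6·0 - 1)/(0 + 11) = -1/11
Result: (67/11)/(w + 11) - (1/11)/w


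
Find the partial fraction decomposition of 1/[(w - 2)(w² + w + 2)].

Cover-up at w = 2: A = 1/(2² + 1·2 + 2) = 1/8. Then B = -A = -1/8, C = -A·(1 + 2) = -3/8
Result: (1/8)/(w - 2) - ((1/8)w + 3/8)/(w² + w + 2)


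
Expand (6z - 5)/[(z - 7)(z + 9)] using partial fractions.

At z=7: P = (6·7 - 5)/(7 + 9) = 37/16. At z=-9: Q = (6·(-9) - 5)/(-9 - 7) = 59/16
Result: (37/16)/(z - 7) + (59/16)/(z + 9)


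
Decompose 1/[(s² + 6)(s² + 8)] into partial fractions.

Coefficient matching gives A = C = 0, B = 1/(8-6) = 1/2, D = -B = -1/2
Result: (1/2)/(s² + 6) - (1/2)/(s² + 8)


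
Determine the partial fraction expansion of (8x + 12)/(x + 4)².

(8x + 12) = A(x + 4) + B. At x = -4: B = 8·(-4) + 12 = -20. Coeff of x: A = 8
Result: 8/(x + 4) - 20/(x + 4)²


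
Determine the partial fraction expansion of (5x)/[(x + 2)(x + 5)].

At x=-2: P = (5·(-2) + 0)/(-2 + 5) = -10/3. At x=-5: Q = (5·(-5) + 0)/(-5 + 2) = 25/3
Result: (-10/3)/(x + 2) + (25/3)/(x + 5)


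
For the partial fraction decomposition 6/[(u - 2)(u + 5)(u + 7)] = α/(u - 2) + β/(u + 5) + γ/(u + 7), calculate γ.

Cover-up at u = -7: γ = 6/[(-7 - 2)(-7 + 5)] = 6/[(-9)(-2)] = 6/18 = 1/3


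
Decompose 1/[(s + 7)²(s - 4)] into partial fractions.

Cover-up at s=4: R = 1/(4 + 7)² = 1/121. Cover-up at s=-7: Q = 1/(-7 - 4) = -1/11. Comparing s² coeff: P = -R = -1/121
Result: (-1/121)/(s + 7) - (1/11)/(s + 7)² + (1/121)/(s - 4)


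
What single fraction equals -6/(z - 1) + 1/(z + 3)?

Common denominator (z - 1)(z + 3). Numerator: -6(z + 3) + 1(z - 1) = (-6z - 18) + (z - 1) = -5z - 19
Result: (-5z - 19)/[(z - 1)(z + 3)]


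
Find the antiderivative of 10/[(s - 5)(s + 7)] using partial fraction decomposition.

Decompose: 10/[(s - 5)(s + 7)] = (5/6)/(s - 5) - (5/6)/(s + 7). Integrate each term: (5/6) ln|(s - 5)| - (5/6) ln|(s + 7)| + C


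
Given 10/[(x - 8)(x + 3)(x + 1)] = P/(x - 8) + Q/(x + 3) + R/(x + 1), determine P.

Cover-up at x = 8: P = 10/[(8 + 3)(8 + 1)] = 10/[(11)(9)] = 10/99


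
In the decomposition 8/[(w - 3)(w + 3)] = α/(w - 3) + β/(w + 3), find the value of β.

Cover-up at w = -3: β = 8/(-3 - 3) = -8/6 = -4/3


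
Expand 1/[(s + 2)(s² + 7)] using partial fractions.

Cover-up at s = -2: A = 1/((-2)² + 7) = 1/11. Then B = -A = -1/11, C = -A·(0 - 2) = 2/11
Result: (1/11)/(s + 2) - ((1/11)s - 2/11)/(s² + 7)


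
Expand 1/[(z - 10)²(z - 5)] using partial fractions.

Cover-up at z=5: C = 1/(5 - 10)² = 1/25. Cover-up at z=10: B = 1/(10 - 5) = 1/5. Comparing z² coeff: A = -C = -1/25
Result: (-1/25)/(z - 10) + (1/5)/(z - 10)² + (1/25)/(z - 5)


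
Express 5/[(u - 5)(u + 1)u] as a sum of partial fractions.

Using cover-up method: A = 1/6, B = 5/6, C = -1
Result: (1/6)/(u - 5) + (5/6)/(u + 1) - 1/u


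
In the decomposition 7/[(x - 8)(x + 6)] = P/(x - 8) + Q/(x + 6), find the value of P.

Cover-up at x = 8: P = 7/(8 + 6) = 7/14 = 1/2


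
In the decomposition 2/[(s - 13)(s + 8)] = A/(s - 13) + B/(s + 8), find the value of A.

Cover-up at s = 13: A = 2/(13 + 8) = 2/21


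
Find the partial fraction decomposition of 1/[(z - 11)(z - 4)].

1/(z - 11)(z - 4) = α/(z - 11) + β/(z - 4). α = 1/(11 - 4) = 1/7, β = 1/(4 - 11) = -1/7
Result: (1/7)/(z - 11) - (1/7)/(z - 4)


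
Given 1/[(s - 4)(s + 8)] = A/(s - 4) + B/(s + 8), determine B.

Cover-up at s = -8: B = 1/(-8 - 4) = -1/12


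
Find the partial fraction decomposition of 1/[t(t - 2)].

1/t(t - 2) = P/t + Q/(t - 2). P = 1/(0 - 2) = -1/2, Q = 1/(2 - 0) = 1/2
Result: (-1/2)/t + (1/2)/(t - 2)


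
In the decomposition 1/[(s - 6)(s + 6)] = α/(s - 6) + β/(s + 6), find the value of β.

Cover-up at s = -6: β = 1/(-6 - 6) = -1/12


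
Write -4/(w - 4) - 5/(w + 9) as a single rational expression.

Common denominator (w - 4)(w + 9). Numerator: -4(w + 9) - 5(w - 4) = (-4w - 36) - (5w - 20) = -9w - 16
Result: (-9w - 16)/[(w - 4)(w + 9)]


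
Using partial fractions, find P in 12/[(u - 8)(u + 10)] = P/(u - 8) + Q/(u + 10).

Cover-up at u = 8: P = 12/(8 + 10) = 12/18 = 2/3


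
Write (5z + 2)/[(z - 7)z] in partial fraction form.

At z=7: P = (5·7 + 2)/(7 - 0) = 37/7. At z=0: Q = (5·0 + 2)/(0 - 7) = -2/7
Result: (37/7)/(z - 7) - (2/7)/z


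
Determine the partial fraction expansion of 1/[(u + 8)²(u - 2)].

Cover-up at u=2: C = 1/(2 + 8)² = 1/100. Cover-up at u=-8: B = 1/(-8 - 2) = -1/10. Comparing u² coeff: A = -C = -1/100
Result: (-1/100)/(u + 8) - (1/10)/(u + 8)² + (1/100)/(u - 2)


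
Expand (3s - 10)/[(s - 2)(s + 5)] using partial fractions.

At s=2: P = (3·2 - 10)/(2 + 5) = -4/7. At s=-5: Q = (3·(-5) - 10)/(-5 - 2) = 25/7
Result: (-4/7)/(s - 2) + (25/7)/(s + 5)


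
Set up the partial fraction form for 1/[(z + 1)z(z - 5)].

Three distinct linear factors: α/(z + 1) + β/z + γ/(z - 5)


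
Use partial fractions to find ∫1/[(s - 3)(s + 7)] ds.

Decompose: 1/[(s - 3)(s + 7)] = (1/10)/(s - 3) - (1/10)/(s + 7). Integrate each term: (1/10) ln|(s - 3)| - (1/10) ln|(s + 7)| + C


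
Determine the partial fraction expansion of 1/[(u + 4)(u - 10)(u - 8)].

Using cover-up method: α = 1/168, β = 1/28, γ = -1/24
Result: (1/168)/(u + 4) + (1/28)/(u - 10) - (1/24)/(u - 8)


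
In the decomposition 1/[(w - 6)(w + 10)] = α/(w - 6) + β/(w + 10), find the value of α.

Cover-up at w = 6: α = 1/(6 + 10) = 1/16


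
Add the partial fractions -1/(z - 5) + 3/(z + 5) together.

Common denominator (z - 5)(z + 5). Numerator: -1(z + 5) + 3(z - 5) = (-z - 5) + (3z - 15) = 2z - 20
Result: (2z - 20)/[(z - 5)(z + 5)]


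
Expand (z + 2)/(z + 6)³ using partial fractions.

(z + 2) = α(z + 6)² + β(z + 6) + γ. At z = -6: γ = 1·(-6) + 2 = -4. Coefficients: α = 0, β = 1
Result: 1/(z + 6)² - 4/(z + 6)³


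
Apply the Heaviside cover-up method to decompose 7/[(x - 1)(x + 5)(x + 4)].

Cover (x - 1), x=1: α = 7/[(1 + 5)(1 + 4)] = 7/30. Cover (x + 5), x=-5: β = 7/[(-5 - 1)(-5 + 4)] = 7/6. Cover (x + 4), x=-4: γ = 7/[(-4 - 1)(-4 + 5)] = -7/5.
Result: (7/30)/(x - 1) + (7/6)/(x + 5) - (7/5)/(x + 4)


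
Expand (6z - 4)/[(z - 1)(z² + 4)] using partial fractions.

At z=1: P = (6·1 - 4)/(1² + 4) = 2/5. Q = -P = -2/5, R = 6 - 1·P = 28/5
Result: (2/5)/(z - 1) - ((2/5)z - 28/5)/(z² + 4)


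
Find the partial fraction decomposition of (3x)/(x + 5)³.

(3x) = A(x + 5)² + B(x + 5) + C. At x = -5: C = 3·(-5) + 0 = -15. Coefficients: A = 0, B = 3
Result: 3/(x + 5)² - 15/(x + 5)³


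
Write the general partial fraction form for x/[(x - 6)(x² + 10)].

Linear + irreducible quadratic: A/(x - 6) + (Bx + C)/(x² + 10)


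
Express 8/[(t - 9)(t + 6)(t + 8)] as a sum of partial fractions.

Using cover-up method: A = 8/255, B = -4/15, C = 4/17
Result: (8/255)/(t - 9) - (4/15)/(t + 6) + (4/17)/(t + 8)


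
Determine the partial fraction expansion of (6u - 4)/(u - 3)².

(6u - 4) = A(u - 3) + B. At u = 3: B = 6·3 - 4 = 14. Coeff of u: A = 6
Result: 6/(u - 3) + 14/(u - 3)²


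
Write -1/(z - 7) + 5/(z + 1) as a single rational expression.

Common denominator (z - 7)(z + 1). Numerator: -1(z + 1) + 5(z - 7) = (-z - 1) + (5z - 35) = 4z - 36
Result: (4z - 36)/[(z - 7)(z + 1)]


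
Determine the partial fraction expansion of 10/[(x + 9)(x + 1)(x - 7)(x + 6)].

Using Heaviside cover-up: (-5/192)/(x + 9) - (1/32)/(x + 1) + (5/832)/(x - 7) + (2/39)/(x + 6)


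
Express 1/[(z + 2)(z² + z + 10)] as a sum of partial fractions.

Cover-up at z = -2: P = 1/((-2)² + 1·(-2) + 10) = 1/12. Then Q = -P = -1/12, R = -P·(1 - 2) = 1/12
Result: (1/12)/(z + 2) - ((1/12)z - 1/12)/(z² + z + 10)


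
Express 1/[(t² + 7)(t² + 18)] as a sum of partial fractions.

Coefficient matching gives A = C = 0, B = 1/(18-7) = 1/11, D = -B = -1/11
Result: (1/11)/(t² + 7) - (1/11)/(t² + 18)


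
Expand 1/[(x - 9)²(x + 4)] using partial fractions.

Cover-up at x=-4: γ = 1/(-4 - 9)² = 1/169. Cover-up at x=9: β = 1/(9 + 4) = 1/13. Comparing x² coeff: α = -γ = -1/169
Result: (-1/169)/(x - 9) + (1/13)/(x - 9)² + (1/169)/(x + 4)


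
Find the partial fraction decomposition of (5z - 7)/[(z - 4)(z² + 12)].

At z=4: A = (5·4 - 7)/(4² + 12) = 13/28. B = -A = -13/28, C = 5 - 4·A = 22/7
Result: (13/28)/(z - 4) - ((13/28)z - 22/7)/(z² + 12)


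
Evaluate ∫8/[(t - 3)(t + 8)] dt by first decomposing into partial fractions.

Decompose: 8/[(t - 3)(t + 8)] = (8/11)/(t - 3) - (8/11)/(t + 8). Integrate each term: (8/11) ln|(t - 3)| - (8/11) ln|(t + 8)| + C


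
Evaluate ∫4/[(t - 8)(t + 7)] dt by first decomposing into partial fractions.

Decompose: 4/[(t - 8)(t + 7)] = (4/15)/(t - 8) - (4/15)/(t + 7). Integrate each term: (4/15) ln|(t - 8)| - (4/15) ln|(t + 7)| + C


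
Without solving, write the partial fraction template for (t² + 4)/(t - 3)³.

Repeated linear factor (power 3): α/(t - 3) + β/(t - 3)² + γ/(t - 3)³


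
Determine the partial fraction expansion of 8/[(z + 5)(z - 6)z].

Using cover-up method: α = 8/55, β = 4/33, γ = -4/15
Result: (8/55)/(z + 5) + (4/33)/(z - 6) - (4/15)/z


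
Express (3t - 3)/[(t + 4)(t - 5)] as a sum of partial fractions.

At t=-4: A = (3·(-4) - 3)/(-4 - 5) = 5/3. At t=5: B = (3·5 - 3)/(5 + 4) = 4/3
Result: (5/3)/(t + 4) + (4/3)/(t - 5)


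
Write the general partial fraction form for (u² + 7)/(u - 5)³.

Repeated linear factor (power 3): P/(u - 5) + Q/(u - 5)² + R/(u - 5)³


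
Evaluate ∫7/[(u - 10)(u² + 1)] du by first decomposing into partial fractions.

Cover-up at u=10: P = 7/(10²+1) = 7/101. Coeff matching: Q = -7/101, R = -70/101. Decomposition: (7/101)/(u - 10) - ((7/101)u + 70/101)/(u² + 1). Integrate: linear → ln, quadratic → (1/2)ln + arctan: (7/101) ln|(u - 10)| - (7/202) ln(u² + 1) - (70/101) arctan(u) + C


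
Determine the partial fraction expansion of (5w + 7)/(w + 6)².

(5w + 7) = α(w + 6) + β. At w = -6: β = 5·(-6) + 7 = -23. Coeff of w: α = 5
Result: 5/(w + 6) - 23/(w + 6)²


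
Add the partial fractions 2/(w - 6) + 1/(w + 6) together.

Common denominator (w - 6)(w + 6). Numerator: 2(w + 6) + 1(w - 6) = (2w + 12) + (w - 6) = 3w + 6
Result: (3w + 6)/[(w - 6)(w + 6)]


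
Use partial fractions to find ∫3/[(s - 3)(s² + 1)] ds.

Cover-up at s=3: A = 3/(3²+1) = 3/10. Coeff matching: B = -3/10, C = -9/10. Decomposition: (3/10)/(s - 3) - ((3/10)s + 9/10)/(s² + 1). Integrate: linear → ln, quadratic → (1/2)ln + arctan: (3/10) ln|(s - 3)| - (3/20) ln(s² + 1) - (9/10) arctan(s) + C


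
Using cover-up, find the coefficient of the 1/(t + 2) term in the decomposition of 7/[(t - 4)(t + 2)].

Cover (t + 2), set t=-2: 7/((t - 4) at t=-2) = 7/(-6) = -7/6


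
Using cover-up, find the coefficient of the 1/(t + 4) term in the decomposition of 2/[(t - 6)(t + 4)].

Cover (t + 4), set t=-4: 2/((t - 6) at t=-4) = 2/(-10) = -1/5


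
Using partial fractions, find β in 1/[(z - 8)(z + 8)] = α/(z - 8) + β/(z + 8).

Cover-up at z = -8: β = 1/(-8 - 8) = -1/16


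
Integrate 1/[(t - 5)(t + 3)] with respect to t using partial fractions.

Decompose: 1/[(t - 5)(t + 3)] = (1/8)/(t - 5) - (1/8)/(t + 3). Integrate each term: (1/8) ln|(t - 5)| - (1/8) ln|(t + 3)| + C


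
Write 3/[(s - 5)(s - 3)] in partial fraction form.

3/(s - 5)(s - 3) = P/(s - 5) + Q/(s - 3). P = 3/(5 - 3) = 3/2, Q = 3/(3 - 5) = -3/2
Result: (3/2)/(s - 5) - (3/2)/(s - 3)


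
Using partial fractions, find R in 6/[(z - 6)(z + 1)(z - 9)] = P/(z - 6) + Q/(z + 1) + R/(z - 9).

Cover-up at z = 9: R = 6/[(9 - 6)(9 + 1)] = 6/[(3)(10)] = 6/30 = 1/5


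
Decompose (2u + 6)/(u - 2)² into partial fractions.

(2u + 6) = A(u - 2) + B. At u = 2: B = 2·2 + 6 = 10. Coeff of u: A = 2
Result: 2/(u - 2) + 10/(u - 2)²


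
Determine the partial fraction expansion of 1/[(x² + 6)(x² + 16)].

Coefficient matching gives P = R = 0, Q = 1/(16-6) = 1/10, S = -Q = -1/10
Result: (1/10)/(x² + 6) - (1/10)/(x² + 16)


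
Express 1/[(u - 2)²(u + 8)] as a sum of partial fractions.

Cover-up at u=-8: γ = 1/(-8 - 2)² = 1/100. Cover-up at u=2: β = 1/(2 + 8) = 1/10. Comparing u² coeff: α = -γ = -1/100
Result: (-1/100)/(u - 2) + (1/10)/(u - 2)² + (1/100)/(u + 8)


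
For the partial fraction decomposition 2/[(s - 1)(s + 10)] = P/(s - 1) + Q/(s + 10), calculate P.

Cover-up at s = 1: P = 2/(1 + 10) = 2/11


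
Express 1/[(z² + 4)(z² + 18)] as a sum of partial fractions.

Coefficient matching gives α = γ = 0, β = 1/(18-4) = 1/14, δ = -β = -1/14
Result: (1/14)/(z² + 4) - (1/14)/(z² + 18)


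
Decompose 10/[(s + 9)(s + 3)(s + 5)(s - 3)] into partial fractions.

Using Heaviside cover-up: (-5/144)/(s + 9) - (5/36)/(s + 3) + (5/32)/(s + 5) + (5/288)/(s - 3)


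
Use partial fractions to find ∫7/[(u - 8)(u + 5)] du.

Decompose: 7/[(u - 8)(u + 5)] = (7/13)/(u - 8) - (7/13)/(u + 5). Integrate each term: (7/13) ln|(u - 8)| - (7/13) ln|(u + 5)| + C


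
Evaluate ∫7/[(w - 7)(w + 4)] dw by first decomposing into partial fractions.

Decompose: 7/[(w - 7)(w + 4)] = (7/11)/(w - 7) - (7/11)/(w + 4). Integrate each term: (7/11) ln|(w - 7)| - (7/11) ln|(w + 4)| + C


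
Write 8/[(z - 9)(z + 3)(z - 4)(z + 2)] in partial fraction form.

Using Heaviside cover-up: (2/165)/(z - 9) - (2/21)/(z + 3) - (4/105)/(z - 4) + (4/33)/(z + 2)


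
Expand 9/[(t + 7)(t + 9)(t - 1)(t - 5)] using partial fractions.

Using Heaviside cover-up: (3/64)/(t + 7) - (9/280)/(t + 9) - (9/320)/(t - 1) + (3/224)/(t - 5)


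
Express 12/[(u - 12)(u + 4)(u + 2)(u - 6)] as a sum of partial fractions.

Using Heaviside cover-up: (1/112)/(u - 12) - (3/80)/(u + 4) + (3/56)/(u + 2) - (1/40)/(u - 6)


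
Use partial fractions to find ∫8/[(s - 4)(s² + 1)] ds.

Cover-up at s=4: P = 8/(4²+1) = 8/17. Coeff matching: Q = -8/17, R = -32/17. Decomposition: (8/17)/(s - 4) - ((8/17)s + 32/17)/(s² + 1). Integrate: linear → ln, quadratic → (1/2)ln + arctan: (8/17) ln|(s - 4)| - (4/17) ln(s² + 1) - (32/17) arctan(s) + C


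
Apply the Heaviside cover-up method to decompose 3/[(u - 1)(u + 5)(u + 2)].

Cover (u - 1), u=1: α = 3/[(1 + 5)(1 + 2)] = 1/6. Cover (u + 5), u=-5: β = 3/[(-5 - 1)(-5 + 2)] = 1/6. Cover (u + 2), u=-2: γ = 3/[(-2 - 1)(-2 + 5)] = -1/3.
Result: (1/6)/(u - 1) + (1/6)/(u + 5) - (1/3)/(u + 2)
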